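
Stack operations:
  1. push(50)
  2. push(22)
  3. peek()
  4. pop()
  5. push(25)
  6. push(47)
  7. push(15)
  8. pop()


push(50) -> [50]
push(22) -> [50, 22]
peek()->22
pop()->22, [50]
push(25) -> [50, 25]
push(47) -> [50, 25, 47]
push(15) -> [50, 25, 47, 15]
pop()->15, [50, 25, 47]

Final stack: [50, 25, 47]


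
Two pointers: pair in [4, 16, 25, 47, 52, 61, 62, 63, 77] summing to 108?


lo=0(4)+hi=8(77)=81
lo=1(16)+hi=8(77)=93
lo=2(25)+hi=8(77)=102
lo=3(47)+hi=8(77)=124
lo=3(47)+hi=7(63)=110
lo=3(47)+hi=6(62)=109
lo=3(47)+hi=5(61)=108

Yes: 47+61=108


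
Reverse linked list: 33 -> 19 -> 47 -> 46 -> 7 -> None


Step 1: curr=33, set curr.next=prev(None) | reversed so far: 33
Step 2: curr=19, set curr.next=prev(33) | reversed so far: 19 -> 33
Step 3: curr=47, set curr.next=prev(19) | reversed so far: 47 -> 19 -> 33
Step 4: curr=46, set curr.next=prev(47) | reversed so far: 46 -> 47 -> 19 -> 33
Step 5: curr=7, set curr.next=prev(46) | reversed so far: 7 -> 46 -> 47 -> 19 -> 33

7 -> 46 -> 47 -> 19 -> 33 -> None


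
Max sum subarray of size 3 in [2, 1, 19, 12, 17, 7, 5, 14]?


[0:3]: 22
[1:4]: 32
[2:5]: 48
[3:6]: 36
[4:7]: 29
[5:8]: 26

Max: 48 at [2:5]


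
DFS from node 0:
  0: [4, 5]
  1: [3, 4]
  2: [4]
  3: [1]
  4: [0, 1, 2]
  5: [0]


Visit 0, push [5, 4]
Visit 4, push [2, 1]
Visit 1, push [3]
Visit 3, push []
Visit 2, push []
Visit 5, push []

DFS order: [0, 4, 1, 3, 2, 5]


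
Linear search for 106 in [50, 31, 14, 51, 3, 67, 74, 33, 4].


i=0: 50!=106
i=1: 31!=106
i=2: 14!=106
i=3: 51!=106
i=4: 3!=106
i=5: 67!=106
i=6: 74!=106
i=7: 33!=106
i=8: 4!=106

Not found, 9 comps


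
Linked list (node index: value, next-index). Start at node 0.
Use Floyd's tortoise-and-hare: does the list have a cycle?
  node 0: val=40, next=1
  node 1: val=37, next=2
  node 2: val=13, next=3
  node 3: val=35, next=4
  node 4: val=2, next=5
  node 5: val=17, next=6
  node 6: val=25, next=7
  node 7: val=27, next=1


Floyd's tortoise (slow, +1) and hare (fast, +2):
  init: slow=0, fast=0
  step 1: slow=1, fast=2
  step 2: slow=2, fast=4
  step 3: slow=3, fast=6
  step 4: slow=4, fast=1
  step 5: slow=5, fast=3
  step 6: slow=6, fast=5
  step 7: slow=7, fast=7
  slow == fast at node 7: cycle detected

Cycle: yes


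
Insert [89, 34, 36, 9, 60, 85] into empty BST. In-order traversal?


Insert 89: root
Insert 34: L from 89
Insert 36: L from 89 -> R from 34
Insert 9: L from 89 -> L from 34
Insert 60: L from 89 -> R from 34 -> R from 36
Insert 85: L from 89 -> R from 34 -> R from 36 -> R from 60

In-order: [9, 34, 36, 60, 85, 89]


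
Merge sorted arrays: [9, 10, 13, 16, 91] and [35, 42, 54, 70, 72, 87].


Take 9 from A
Take 10 from A
Take 13 from A
Take 16 from A
Take 35 from B
Take 42 from B
Take 54 from B
Take 70 from B
Take 72 from B
Take 87 from B

Merged: [9, 10, 13, 16, 35, 42, 54, 70, 72, 87, 91]


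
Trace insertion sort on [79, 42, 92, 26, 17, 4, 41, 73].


Initial: [79, 42, 92, 26, 17, 4, 41, 73]
Insert 42: [42, 79, 92, 26, 17, 4, 41, 73]
Insert 92: [42, 79, 92, 26, 17, 4, 41, 73]
Insert 26: [26, 42, 79, 92, 17, 4, 41, 73]
Insert 17: [17, 26, 42, 79, 92, 4, 41, 73]
Insert 4: [4, 17, 26, 42, 79, 92, 41, 73]
Insert 41: [4, 17, 26, 41, 42, 79, 92, 73]
Insert 73: [4, 17, 26, 41, 42, 73, 79, 92]

Sorted: [4, 17, 26, 41, 42, 73, 79, 92]


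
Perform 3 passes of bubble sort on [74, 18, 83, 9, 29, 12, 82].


Initial: [74, 18, 83, 9, 29, 12, 82]
Pass 1: [18, 74, 9, 29, 12, 82, 83] (5 swaps)
Pass 2: [18, 9, 29, 12, 74, 82, 83] (3 swaps)
Pass 3: [9, 18, 12, 29, 74, 82, 83] (2 swaps)

After 3 passes: [9, 18, 12, 29, 74, 82, 83]


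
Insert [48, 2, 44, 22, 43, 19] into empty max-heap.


Insert 48: [48]
Insert 2: [48, 2]
Insert 44: [48, 2, 44]
Insert 22: [48, 22, 44, 2]
Insert 43: [48, 43, 44, 2, 22]
Insert 19: [48, 43, 44, 2, 22, 19]

Final heap: [48, 43, 44, 2, 22, 19]


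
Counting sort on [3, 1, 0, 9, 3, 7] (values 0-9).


Input: [3, 1, 0, 9, 3, 7]
Counts: [1, 1, 0, 2, 0, 0, 0, 1, 0, 1]

Sorted: [0, 1, 3, 3, 7, 9]


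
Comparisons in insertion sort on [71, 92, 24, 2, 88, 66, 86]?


Algorithm: insertion sort
Input: [71, 92, 24, 2, 88, 66, 86]
Sorted: [2, 24, 66, 71, 86, 88, 92]

15


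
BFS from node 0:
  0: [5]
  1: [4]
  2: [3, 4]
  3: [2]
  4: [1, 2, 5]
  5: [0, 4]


Visit 0, enqueue [5]
Visit 5, enqueue [4]
Visit 4, enqueue [1, 2]
Visit 1, enqueue []
Visit 2, enqueue [3]
Visit 3, enqueue []

BFS order: [0, 5, 4, 1, 2, 3]


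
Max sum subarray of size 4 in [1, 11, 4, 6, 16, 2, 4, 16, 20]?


[0:4]: 22
[1:5]: 37
[2:6]: 28
[3:7]: 28
[4:8]: 38
[5:9]: 42

Max: 42 at [5:9]


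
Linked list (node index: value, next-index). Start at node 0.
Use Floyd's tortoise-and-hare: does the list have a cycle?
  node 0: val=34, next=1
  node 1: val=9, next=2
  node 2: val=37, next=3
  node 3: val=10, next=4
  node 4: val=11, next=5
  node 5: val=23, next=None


Floyd's tortoise (slow, +1) and hare (fast, +2):
  init: slow=0, fast=0
  step 1: slow=1, fast=2
  step 2: slow=2, fast=4
  step 3: fast 4->5->None, no cycle

Cycle: no


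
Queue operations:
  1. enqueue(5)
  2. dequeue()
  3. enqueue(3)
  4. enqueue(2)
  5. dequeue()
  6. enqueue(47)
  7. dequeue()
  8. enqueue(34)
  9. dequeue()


enqueue(5) -> [5]
dequeue()->5, []
enqueue(3) -> [3]
enqueue(2) -> [3, 2]
dequeue()->3, [2]
enqueue(47) -> [2, 47]
dequeue()->2, [47]
enqueue(34) -> [47, 34]
dequeue()->47, [34]

Final queue: [34]


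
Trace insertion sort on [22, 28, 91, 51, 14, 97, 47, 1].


Initial: [22, 28, 91, 51, 14, 97, 47, 1]
Insert 28: [22, 28, 91, 51, 14, 97, 47, 1]
Insert 91: [22, 28, 91, 51, 14, 97, 47, 1]
Insert 51: [22, 28, 51, 91, 14, 97, 47, 1]
Insert 14: [14, 22, 28, 51, 91, 97, 47, 1]
Insert 97: [14, 22, 28, 51, 91, 97, 47, 1]
Insert 47: [14, 22, 28, 47, 51, 91, 97, 1]
Insert 1: [1, 14, 22, 28, 47, 51, 91, 97]

Sorted: [1, 14, 22, 28, 47, 51, 91, 97]


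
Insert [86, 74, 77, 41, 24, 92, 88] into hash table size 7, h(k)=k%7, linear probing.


Insert 86: h=2 -> slot 2
Insert 74: h=4 -> slot 4
Insert 77: h=0 -> slot 0
Insert 41: h=6 -> slot 6
Insert 24: h=3 -> slot 3
Insert 92: h=1 -> slot 1
Insert 88: h=4, 1 probes -> slot 5

Table: [77, 92, 86, 24, 74, 88, 41]


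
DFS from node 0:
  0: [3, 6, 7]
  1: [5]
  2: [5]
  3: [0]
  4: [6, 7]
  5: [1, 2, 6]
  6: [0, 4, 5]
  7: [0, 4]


Visit 0, push [7, 6, 3]
Visit 3, push []
Visit 6, push [5, 4]
Visit 4, push [7]
Visit 7, push []
Visit 5, push [2, 1]
Visit 1, push []
Visit 2, push []

DFS order: [0, 3, 6, 4, 7, 5, 1, 2]


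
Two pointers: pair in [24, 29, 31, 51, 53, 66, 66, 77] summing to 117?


lo=0(24)+hi=7(77)=101
lo=1(29)+hi=7(77)=106
lo=2(31)+hi=7(77)=108
lo=3(51)+hi=7(77)=128
lo=3(51)+hi=6(66)=117

Yes: 51+66=117


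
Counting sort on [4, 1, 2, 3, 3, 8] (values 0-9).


Input: [4, 1, 2, 3, 3, 8]
Counts: [0, 1, 1, 2, 1, 0, 0, 0, 1, 0]

Sorted: [1, 2, 3, 3, 4, 8]


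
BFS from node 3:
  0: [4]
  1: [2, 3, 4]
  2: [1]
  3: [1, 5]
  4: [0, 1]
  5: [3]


Visit 3, enqueue [1, 5]
Visit 1, enqueue [2, 4]
Visit 5, enqueue []
Visit 2, enqueue []
Visit 4, enqueue [0]
Visit 0, enqueue []

BFS order: [3, 1, 5, 2, 4, 0]


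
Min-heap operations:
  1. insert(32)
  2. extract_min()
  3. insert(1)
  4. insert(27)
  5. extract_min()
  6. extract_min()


insert(32) -> [32]
extract_min()->32, []
insert(1) -> [1]
insert(27) -> [1, 27]
extract_min()->1, [27]
extract_min()->27, []

Final heap: []


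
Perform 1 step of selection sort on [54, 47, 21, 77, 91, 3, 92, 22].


Initial: [54, 47, 21, 77, 91, 3, 92, 22]
Step 1: min=3 at 5
  Swap: [3, 47, 21, 77, 91, 54, 92, 22]

After 1 step: [3, 47, 21, 77, 91, 54, 92, 22]


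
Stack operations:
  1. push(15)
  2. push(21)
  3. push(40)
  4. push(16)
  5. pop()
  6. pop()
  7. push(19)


push(15) -> [15]
push(21) -> [15, 21]
push(40) -> [15, 21, 40]
push(16) -> [15, 21, 40, 16]
pop()->16, [15, 21, 40]
pop()->40, [15, 21]
push(19) -> [15, 21, 19]

Final stack: [15, 21, 19]


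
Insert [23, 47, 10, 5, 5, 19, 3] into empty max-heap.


Insert 23: [23]
Insert 47: [47, 23]
Insert 10: [47, 23, 10]
Insert 5: [47, 23, 10, 5]
Insert 5: [47, 23, 10, 5, 5]
Insert 19: [47, 23, 19, 5, 5, 10]
Insert 3: [47, 23, 19, 5, 5, 10, 3]

Final heap: [47, 23, 19, 5, 5, 10, 3]


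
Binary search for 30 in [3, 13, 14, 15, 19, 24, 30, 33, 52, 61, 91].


Step 1: lo=0, hi=10, mid=5, val=24
Step 2: lo=6, hi=10, mid=8, val=52
Step 3: lo=6, hi=7, mid=6, val=30

Found at index 6


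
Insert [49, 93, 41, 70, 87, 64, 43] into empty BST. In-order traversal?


Insert 49: root
Insert 93: R from 49
Insert 41: L from 49
Insert 70: R from 49 -> L from 93
Insert 87: R from 49 -> L from 93 -> R from 70
Insert 64: R from 49 -> L from 93 -> L from 70
Insert 43: L from 49 -> R from 41

In-order: [41, 43, 49, 64, 70, 87, 93]


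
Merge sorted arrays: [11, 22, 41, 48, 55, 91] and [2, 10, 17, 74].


Take 2 from B
Take 10 from B
Take 11 from A
Take 17 from B
Take 22 from A
Take 41 from A
Take 48 from A
Take 55 from A
Take 74 from B

Merged: [2, 10, 11, 17, 22, 41, 48, 55, 74, 91]


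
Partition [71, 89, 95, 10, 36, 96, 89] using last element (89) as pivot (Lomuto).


Pivot: 89
  71 <= 89: advance i (no swap)
  89 <= 89: advance i (no swap)
  10 <= 89: swap -> [71, 89, 10, 95, 36, 96, 89]
  36 <= 89: swap -> [71, 89, 10, 36, 95, 96, 89]
Place pivot at 4: [71, 89, 10, 36, 89, 96, 95]

Partitioned: [71, 89, 10, 36, 89, 96, 95]


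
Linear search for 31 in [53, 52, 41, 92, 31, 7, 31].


i=0: 53!=31
i=1: 52!=31
i=2: 41!=31
i=3: 92!=31
i=4: 31==31 found!

Found at 4, 5 comps


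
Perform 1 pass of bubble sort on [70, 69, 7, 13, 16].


Initial: [70, 69, 7, 13, 16]
Pass 1: [69, 7, 13, 16, 70] (4 swaps)

After 1 pass: [69, 7, 13, 16, 70]


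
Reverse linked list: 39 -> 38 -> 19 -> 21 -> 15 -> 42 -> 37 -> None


Step 1: curr=39, set curr.next=prev(None) | reversed so far: 39
Step 2: curr=38, set curr.next=prev(39) | reversed so far: 38 -> 39
Step 3: curr=19, set curr.next=prev(38) | reversed so far: 19 -> 38 -> 39
Step 4: curr=21, set curr.next=prev(19) | reversed so far: 21 -> 19 -> 38 -> 39
Step 5: curr=15, set curr.next=prev(21) | reversed so far: 15 -> 21 -> 19 -> 38 -> 39
Step 6: curr=42, set curr.next=prev(15) | reversed so far: 42 -> 15 -> 21 -> 19 -> 38 -> 39
Step 7: curr=37, set curr.next=prev(42) | reversed so far: 37 -> 42 -> 15 -> 21 -> 19 -> 38 -> 39

37 -> 42 -> 15 -> 21 -> 19 -> 38 -> 39 -> None


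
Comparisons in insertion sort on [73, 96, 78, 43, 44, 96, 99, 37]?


Algorithm: insertion sort
Input: [73, 96, 78, 43, 44, 96, 99, 37]
Sorted: [37, 43, 44, 73, 78, 96, 96, 99]

19


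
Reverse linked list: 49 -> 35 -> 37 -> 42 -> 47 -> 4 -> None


Step 1: curr=49, set curr.next=prev(None) | reversed so far: 49
Step 2: curr=35, set curr.next=prev(49) | reversed so far: 35 -> 49
Step 3: curr=37, set curr.next=prev(35) | reversed so far: 37 -> 35 -> 49
Step 4: curr=42, set curr.next=prev(37) | reversed so far: 42 -> 37 -> 35 -> 49
Step 5: curr=47, set curr.next=prev(42) | reversed so far: 47 -> 42 -> 37 -> 35 -> 49
Step 6: curr=4, set curr.next=prev(47) | reversed so far: 4 -> 47 -> 42 -> 37 -> 35 -> 49

4 -> 47 -> 42 -> 37 -> 35 -> 49 -> None


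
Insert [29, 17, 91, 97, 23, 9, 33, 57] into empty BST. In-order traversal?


Insert 29: root
Insert 17: L from 29
Insert 91: R from 29
Insert 97: R from 29 -> R from 91
Insert 23: L from 29 -> R from 17
Insert 9: L from 29 -> L from 17
Insert 33: R from 29 -> L from 91
Insert 57: R from 29 -> L from 91 -> R from 33

In-order: [9, 17, 23, 29, 33, 57, 91, 97]


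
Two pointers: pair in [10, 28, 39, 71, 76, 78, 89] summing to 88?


lo=0(10)+hi=6(89)=99
lo=0(10)+hi=5(78)=88

Yes: 10+78=88


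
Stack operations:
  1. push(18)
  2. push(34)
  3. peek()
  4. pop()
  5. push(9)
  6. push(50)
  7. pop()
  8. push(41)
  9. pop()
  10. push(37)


push(18) -> [18]
push(34) -> [18, 34]
peek()->34
pop()->34, [18]
push(9) -> [18, 9]
push(50) -> [18, 9, 50]
pop()->50, [18, 9]
push(41) -> [18, 9, 41]
pop()->41, [18, 9]
push(37) -> [18, 9, 37]

Final stack: [18, 9, 37]


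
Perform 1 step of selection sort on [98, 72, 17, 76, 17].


Initial: [98, 72, 17, 76, 17]
Step 1: min=17 at 2
  Swap: [17, 72, 98, 76, 17]

After 1 step: [17, 72, 98, 76, 17]


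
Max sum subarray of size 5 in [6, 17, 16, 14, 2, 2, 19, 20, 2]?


[0:5]: 55
[1:6]: 51
[2:7]: 53
[3:8]: 57
[4:9]: 45

Max: 57 at [3:8]


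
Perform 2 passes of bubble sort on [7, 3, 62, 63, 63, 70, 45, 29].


Initial: [7, 3, 62, 63, 63, 70, 45, 29]
Pass 1: [3, 7, 62, 63, 63, 45, 29, 70] (3 swaps)
Pass 2: [3, 7, 62, 63, 45, 29, 63, 70] (2 swaps)

After 2 passes: [3, 7, 62, 63, 45, 29, 63, 70]


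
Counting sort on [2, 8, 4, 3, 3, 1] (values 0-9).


Input: [2, 8, 4, 3, 3, 1]
Counts: [0, 1, 1, 2, 1, 0, 0, 0, 1, 0]

Sorted: [1, 2, 3, 3, 4, 8]


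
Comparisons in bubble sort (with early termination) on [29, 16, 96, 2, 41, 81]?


Algorithm: bubble sort (with early termination)
Input: [29, 16, 96, 2, 41, 81]
Sorted: [2, 16, 29, 41, 81, 96]

14


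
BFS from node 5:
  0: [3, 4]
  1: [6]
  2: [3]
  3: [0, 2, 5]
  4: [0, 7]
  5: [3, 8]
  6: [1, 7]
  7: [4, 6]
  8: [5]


Visit 5, enqueue [3, 8]
Visit 3, enqueue [0, 2]
Visit 8, enqueue []
Visit 0, enqueue [4]
Visit 2, enqueue []
Visit 4, enqueue [7]
Visit 7, enqueue [6]
Visit 6, enqueue [1]
Visit 1, enqueue []

BFS order: [5, 3, 8, 0, 2, 4, 7, 6, 1]


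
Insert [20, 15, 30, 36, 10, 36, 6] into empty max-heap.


Insert 20: [20]
Insert 15: [20, 15]
Insert 30: [30, 15, 20]
Insert 36: [36, 30, 20, 15]
Insert 10: [36, 30, 20, 15, 10]
Insert 36: [36, 30, 36, 15, 10, 20]
Insert 6: [36, 30, 36, 15, 10, 20, 6]

Final heap: [36, 30, 36, 15, 10, 20, 6]


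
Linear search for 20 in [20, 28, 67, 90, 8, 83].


i=0: 20==20 found!

Found at 0, 1 comps


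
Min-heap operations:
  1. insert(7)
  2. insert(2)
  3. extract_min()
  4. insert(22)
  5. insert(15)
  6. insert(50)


insert(7) -> [7]
insert(2) -> [2, 7]
extract_min()->2, [7]
insert(22) -> [7, 22]
insert(15) -> [7, 22, 15]
insert(50) -> [7, 22, 15, 50]

Final heap: [7, 22, 15, 50]


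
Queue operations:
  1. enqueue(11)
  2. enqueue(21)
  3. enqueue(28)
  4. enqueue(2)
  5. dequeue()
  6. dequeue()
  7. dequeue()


enqueue(11) -> [11]
enqueue(21) -> [11, 21]
enqueue(28) -> [11, 21, 28]
enqueue(2) -> [11, 21, 28, 2]
dequeue()->11, [21, 28, 2]
dequeue()->21, [28, 2]
dequeue()->28, [2]

Final queue: [2]


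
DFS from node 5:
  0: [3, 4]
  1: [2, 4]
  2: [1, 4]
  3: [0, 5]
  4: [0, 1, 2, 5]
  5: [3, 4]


Visit 5, push [4, 3]
Visit 3, push [0]
Visit 0, push [4]
Visit 4, push [2, 1]
Visit 1, push [2]
Visit 2, push []

DFS order: [5, 3, 0, 4, 1, 2]


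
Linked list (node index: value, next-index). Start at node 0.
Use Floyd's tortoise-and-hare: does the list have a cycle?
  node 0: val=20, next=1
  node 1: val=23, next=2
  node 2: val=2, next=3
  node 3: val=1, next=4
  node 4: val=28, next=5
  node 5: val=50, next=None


Floyd's tortoise (slow, +1) and hare (fast, +2):
  init: slow=0, fast=0
  step 1: slow=1, fast=2
  step 2: slow=2, fast=4
  step 3: fast 4->5->None, no cycle

Cycle: no


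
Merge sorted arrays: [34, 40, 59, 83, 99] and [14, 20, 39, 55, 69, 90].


Take 14 from B
Take 20 from B
Take 34 from A
Take 39 from B
Take 40 from A
Take 55 from B
Take 59 from A
Take 69 from B
Take 83 from A
Take 90 from B

Merged: [14, 20, 34, 39, 40, 55, 59, 69, 83, 90, 99]


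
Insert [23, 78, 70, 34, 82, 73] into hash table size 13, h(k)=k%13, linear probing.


Insert 23: h=10 -> slot 10
Insert 78: h=0 -> slot 0
Insert 70: h=5 -> slot 5
Insert 34: h=8 -> slot 8
Insert 82: h=4 -> slot 4
Insert 73: h=8, 1 probes -> slot 9

Table: [78, None, None, None, 82, 70, None, None, 34, 73, 23, None, None]


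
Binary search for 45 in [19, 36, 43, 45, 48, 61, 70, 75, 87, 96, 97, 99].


Step 1: lo=0, hi=11, mid=5, val=61
Step 2: lo=0, hi=4, mid=2, val=43
Step 3: lo=3, hi=4, mid=3, val=45

Found at index 3


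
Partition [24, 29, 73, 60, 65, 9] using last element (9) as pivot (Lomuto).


Pivot: 9
Place pivot at 0: [9, 29, 73, 60, 65, 24]

Partitioned: [9, 29, 73, 60, 65, 24]


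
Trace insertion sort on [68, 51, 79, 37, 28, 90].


Initial: [68, 51, 79, 37, 28, 90]
Insert 51: [51, 68, 79, 37, 28, 90]
Insert 79: [51, 68, 79, 37, 28, 90]
Insert 37: [37, 51, 68, 79, 28, 90]
Insert 28: [28, 37, 51, 68, 79, 90]
Insert 90: [28, 37, 51, 68, 79, 90]

Sorted: [28, 37, 51, 68, 79, 90]


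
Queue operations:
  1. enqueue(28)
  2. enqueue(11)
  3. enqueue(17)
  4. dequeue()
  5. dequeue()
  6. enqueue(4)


enqueue(28) -> [28]
enqueue(11) -> [28, 11]
enqueue(17) -> [28, 11, 17]
dequeue()->28, [11, 17]
dequeue()->11, [17]
enqueue(4) -> [17, 4]

Final queue: [17, 4]


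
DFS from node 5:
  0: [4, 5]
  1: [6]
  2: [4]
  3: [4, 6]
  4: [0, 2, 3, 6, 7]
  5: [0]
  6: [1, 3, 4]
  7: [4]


Visit 5, push [0]
Visit 0, push [4]
Visit 4, push [7, 6, 3, 2]
Visit 2, push []
Visit 3, push [6]
Visit 6, push [1]
Visit 1, push []
Visit 7, push []

DFS order: [5, 0, 4, 2, 3, 6, 1, 7]


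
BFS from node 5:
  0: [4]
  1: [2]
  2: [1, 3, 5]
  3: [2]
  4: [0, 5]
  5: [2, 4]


Visit 5, enqueue [2, 4]
Visit 2, enqueue [1, 3]
Visit 4, enqueue [0]
Visit 1, enqueue []
Visit 3, enqueue []
Visit 0, enqueue []

BFS order: [5, 2, 4, 1, 3, 0]


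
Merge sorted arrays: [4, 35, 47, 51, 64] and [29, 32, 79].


Take 4 from A
Take 29 from B
Take 32 from B
Take 35 from A
Take 47 from A
Take 51 from A
Take 64 from A

Merged: [4, 29, 32, 35, 47, 51, 64, 79]


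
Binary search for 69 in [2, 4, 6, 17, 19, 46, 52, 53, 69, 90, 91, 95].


Step 1: lo=0, hi=11, mid=5, val=46
Step 2: lo=6, hi=11, mid=8, val=69

Found at index 8


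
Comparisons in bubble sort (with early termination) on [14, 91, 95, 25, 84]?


Algorithm: bubble sort (with early termination)
Input: [14, 91, 95, 25, 84]
Sorted: [14, 25, 84, 91, 95]

9


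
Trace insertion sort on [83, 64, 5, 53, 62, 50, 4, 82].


Initial: [83, 64, 5, 53, 62, 50, 4, 82]
Insert 64: [64, 83, 5, 53, 62, 50, 4, 82]
Insert 5: [5, 64, 83, 53, 62, 50, 4, 82]
Insert 53: [5, 53, 64, 83, 62, 50, 4, 82]
Insert 62: [5, 53, 62, 64, 83, 50, 4, 82]
Insert 50: [5, 50, 53, 62, 64, 83, 4, 82]
Insert 4: [4, 5, 50, 53, 62, 64, 83, 82]
Insert 82: [4, 5, 50, 53, 62, 64, 82, 83]

Sorted: [4, 5, 50, 53, 62, 64, 82, 83]


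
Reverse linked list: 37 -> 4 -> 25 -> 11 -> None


Step 1: curr=37, set curr.next=prev(None) | reversed so far: 37
Step 2: curr=4, set curr.next=prev(37) | reversed so far: 4 -> 37
Step 3: curr=25, set curr.next=prev(4) | reversed so far: 25 -> 4 -> 37
Step 4: curr=11, set curr.next=prev(25) | reversed so far: 11 -> 25 -> 4 -> 37

11 -> 25 -> 4 -> 37 -> None


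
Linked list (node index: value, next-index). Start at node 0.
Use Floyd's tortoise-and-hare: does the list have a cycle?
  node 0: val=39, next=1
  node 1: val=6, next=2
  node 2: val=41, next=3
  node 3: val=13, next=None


Floyd's tortoise (slow, +1) and hare (fast, +2):
  init: slow=0, fast=0
  step 1: slow=1, fast=2
  step 2: fast 2->3->None, no cycle

Cycle: no


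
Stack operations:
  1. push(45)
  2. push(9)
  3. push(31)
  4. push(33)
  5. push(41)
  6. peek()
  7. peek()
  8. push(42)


push(45) -> [45]
push(9) -> [45, 9]
push(31) -> [45, 9, 31]
push(33) -> [45, 9, 31, 33]
push(41) -> [45, 9, 31, 33, 41]
peek()->41
peek()->41
push(42) -> [45, 9, 31, 33, 41, 42]

Final stack: [45, 9, 31, 33, 41, 42]


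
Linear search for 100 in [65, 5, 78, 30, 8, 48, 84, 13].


i=0: 65!=100
i=1: 5!=100
i=2: 78!=100
i=3: 30!=100
i=4: 8!=100
i=5: 48!=100
i=6: 84!=100
i=7: 13!=100

Not found, 8 comps


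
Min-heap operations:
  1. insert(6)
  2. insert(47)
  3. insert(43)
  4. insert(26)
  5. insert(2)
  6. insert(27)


insert(6) -> [6]
insert(47) -> [6, 47]
insert(43) -> [6, 47, 43]
insert(26) -> [6, 26, 43, 47]
insert(2) -> [2, 6, 43, 47, 26]
insert(27) -> [2, 6, 27, 47, 26, 43]

Final heap: [2, 6, 27, 47, 26, 43]


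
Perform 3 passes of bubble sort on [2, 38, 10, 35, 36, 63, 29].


Initial: [2, 38, 10, 35, 36, 63, 29]
Pass 1: [2, 10, 35, 36, 38, 29, 63] (4 swaps)
Pass 2: [2, 10, 35, 36, 29, 38, 63] (1 swaps)
Pass 3: [2, 10, 35, 29, 36, 38, 63] (1 swaps)

After 3 passes: [2, 10, 35, 29, 36, 38, 63]


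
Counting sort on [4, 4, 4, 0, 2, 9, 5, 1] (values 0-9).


Input: [4, 4, 4, 0, 2, 9, 5, 1]
Counts: [1, 1, 1, 0, 3, 1, 0, 0, 0, 1]

Sorted: [0, 1, 2, 4, 4, 4, 5, 9]


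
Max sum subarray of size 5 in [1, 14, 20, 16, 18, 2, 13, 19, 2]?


[0:5]: 69
[1:6]: 70
[2:7]: 69
[3:8]: 68
[4:9]: 54

Max: 70 at [1:6]


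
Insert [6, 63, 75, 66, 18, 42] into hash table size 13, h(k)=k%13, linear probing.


Insert 6: h=6 -> slot 6
Insert 63: h=11 -> slot 11
Insert 75: h=10 -> slot 10
Insert 66: h=1 -> slot 1
Insert 18: h=5 -> slot 5
Insert 42: h=3 -> slot 3

Table: [None, 66, None, 42, None, 18, 6, None, None, None, 75, 63, None]


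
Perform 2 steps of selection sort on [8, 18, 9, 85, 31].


Initial: [8, 18, 9, 85, 31]
Step 1: min=8 at 0
  Swap: [8, 18, 9, 85, 31]
Step 2: min=9 at 2
  Swap: [8, 9, 18, 85, 31]

After 2 steps: [8, 9, 18, 85, 31]


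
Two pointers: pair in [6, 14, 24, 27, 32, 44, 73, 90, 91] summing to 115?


lo=0(6)+hi=8(91)=97
lo=1(14)+hi=8(91)=105
lo=2(24)+hi=8(91)=115

Yes: 24+91=115


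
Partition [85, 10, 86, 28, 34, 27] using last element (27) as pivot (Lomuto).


Pivot: 27
  10 <= 27: swap -> [10, 85, 86, 28, 34, 27]
Place pivot at 1: [10, 27, 86, 28, 34, 85]

Partitioned: [10, 27, 86, 28, 34, 85]


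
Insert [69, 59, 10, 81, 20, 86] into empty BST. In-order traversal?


Insert 69: root
Insert 59: L from 69
Insert 10: L from 69 -> L from 59
Insert 81: R from 69
Insert 20: L from 69 -> L from 59 -> R from 10
Insert 86: R from 69 -> R from 81

In-order: [10, 20, 59, 69, 81, 86]


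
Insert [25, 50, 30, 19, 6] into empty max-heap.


Insert 25: [25]
Insert 50: [50, 25]
Insert 30: [50, 25, 30]
Insert 19: [50, 25, 30, 19]
Insert 6: [50, 25, 30, 19, 6]

Final heap: [50, 25, 30, 19, 6]


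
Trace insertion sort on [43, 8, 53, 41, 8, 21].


Initial: [43, 8, 53, 41, 8, 21]
Insert 8: [8, 43, 53, 41, 8, 21]
Insert 53: [8, 43, 53, 41, 8, 21]
Insert 41: [8, 41, 43, 53, 8, 21]
Insert 8: [8, 8, 41, 43, 53, 21]
Insert 21: [8, 8, 21, 41, 43, 53]

Sorted: [8, 8, 21, 41, 43, 53]


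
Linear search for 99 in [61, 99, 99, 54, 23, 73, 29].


i=0: 61!=99
i=1: 99==99 found!

Found at 1, 2 comps


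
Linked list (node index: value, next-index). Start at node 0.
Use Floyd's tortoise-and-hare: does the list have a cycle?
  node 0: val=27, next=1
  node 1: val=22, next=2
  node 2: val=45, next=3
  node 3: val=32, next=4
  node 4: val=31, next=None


Floyd's tortoise (slow, +1) and hare (fast, +2):
  init: slow=0, fast=0
  step 1: slow=1, fast=2
  step 2: slow=2, fast=4
  step 3: fast -> None, no cycle

Cycle: no


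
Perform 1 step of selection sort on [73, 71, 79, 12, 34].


Initial: [73, 71, 79, 12, 34]
Step 1: min=12 at 3
  Swap: [12, 71, 79, 73, 34]

After 1 step: [12, 71, 79, 73, 34]


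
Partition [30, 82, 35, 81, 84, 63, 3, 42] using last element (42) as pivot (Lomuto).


Pivot: 42
  30 <= 42: advance i (no swap)
  35 <= 42: swap -> [30, 35, 82, 81, 84, 63, 3, 42]
  3 <= 42: swap -> [30, 35, 3, 81, 84, 63, 82, 42]
Place pivot at 3: [30, 35, 3, 42, 84, 63, 82, 81]

Partitioned: [30, 35, 3, 42, 84, 63, 82, 81]


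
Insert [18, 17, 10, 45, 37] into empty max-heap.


Insert 18: [18]
Insert 17: [18, 17]
Insert 10: [18, 17, 10]
Insert 45: [45, 18, 10, 17]
Insert 37: [45, 37, 10, 17, 18]

Final heap: [45, 37, 10, 17, 18]


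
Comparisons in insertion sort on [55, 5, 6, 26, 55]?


Algorithm: insertion sort
Input: [55, 5, 6, 26, 55]
Sorted: [5, 6, 26, 55, 55]

6


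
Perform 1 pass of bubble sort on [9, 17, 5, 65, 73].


Initial: [9, 17, 5, 65, 73]
Pass 1: [9, 5, 17, 65, 73] (1 swaps)

After 1 pass: [9, 5, 17, 65, 73]


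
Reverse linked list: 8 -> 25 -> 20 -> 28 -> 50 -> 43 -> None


Step 1: curr=8, set curr.next=prev(None) | reversed so far: 8
Step 2: curr=25, set curr.next=prev(8) | reversed so far: 25 -> 8
Step 3: curr=20, set curr.next=prev(25) | reversed so far: 20 -> 25 -> 8
Step 4: curr=28, set curr.next=prev(20) | reversed so far: 28 -> 20 -> 25 -> 8
Step 5: curr=50, set curr.next=prev(28) | reversed so far: 50 -> 28 -> 20 -> 25 -> 8
Step 6: curr=43, set curr.next=prev(50) | reversed so far: 43 -> 50 -> 28 -> 20 -> 25 -> 8

43 -> 50 -> 28 -> 20 -> 25 -> 8 -> None


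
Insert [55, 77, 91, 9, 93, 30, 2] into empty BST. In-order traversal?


Insert 55: root
Insert 77: R from 55
Insert 91: R from 55 -> R from 77
Insert 9: L from 55
Insert 93: R from 55 -> R from 77 -> R from 91
Insert 30: L from 55 -> R from 9
Insert 2: L from 55 -> L from 9

In-order: [2, 9, 30, 55, 77, 91, 93]


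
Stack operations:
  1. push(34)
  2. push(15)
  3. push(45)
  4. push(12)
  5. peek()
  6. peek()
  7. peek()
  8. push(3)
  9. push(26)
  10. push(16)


push(34) -> [34]
push(15) -> [34, 15]
push(45) -> [34, 15, 45]
push(12) -> [34, 15, 45, 12]
peek()->12
peek()->12
peek()->12
push(3) -> [34, 15, 45, 12, 3]
push(26) -> [34, 15, 45, 12, 3, 26]
push(16) -> [34, 15, 45, 12, 3, 26, 16]

Final stack: [34, 15, 45, 12, 3, 26, 16]


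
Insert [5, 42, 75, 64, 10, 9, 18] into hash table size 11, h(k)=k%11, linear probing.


Insert 5: h=5 -> slot 5
Insert 42: h=9 -> slot 9
Insert 75: h=9, 1 probes -> slot 10
Insert 64: h=9, 2 probes -> slot 0
Insert 10: h=10, 2 probes -> slot 1
Insert 9: h=9, 4 probes -> slot 2
Insert 18: h=7 -> slot 7

Table: [64, 10, 9, None, None, 5, None, 18, None, 42, 75]


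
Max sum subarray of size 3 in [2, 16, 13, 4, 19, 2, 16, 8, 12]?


[0:3]: 31
[1:4]: 33
[2:5]: 36
[3:6]: 25
[4:7]: 37
[5:8]: 26
[6:9]: 36

Max: 37 at [4:7]


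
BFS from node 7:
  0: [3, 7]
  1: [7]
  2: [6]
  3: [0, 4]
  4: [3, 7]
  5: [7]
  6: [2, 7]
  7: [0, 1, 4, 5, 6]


Visit 7, enqueue [0, 1, 4, 5, 6]
Visit 0, enqueue [3]
Visit 1, enqueue []
Visit 4, enqueue []
Visit 5, enqueue []
Visit 6, enqueue [2]
Visit 3, enqueue []
Visit 2, enqueue []

BFS order: [7, 0, 1, 4, 5, 6, 3, 2]


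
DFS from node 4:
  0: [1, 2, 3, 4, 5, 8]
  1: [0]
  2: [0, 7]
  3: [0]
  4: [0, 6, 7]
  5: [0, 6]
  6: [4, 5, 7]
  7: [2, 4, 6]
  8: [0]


Visit 4, push [7, 6, 0]
Visit 0, push [8, 5, 3, 2, 1]
Visit 1, push []
Visit 2, push [7]
Visit 7, push [6]
Visit 6, push [5]
Visit 5, push []
Visit 3, push []
Visit 8, push []

DFS order: [4, 0, 1, 2, 7, 6, 5, 3, 8]


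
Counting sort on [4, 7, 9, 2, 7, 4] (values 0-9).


Input: [4, 7, 9, 2, 7, 4]
Counts: [0, 0, 1, 0, 2, 0, 0, 2, 0, 1]

Sorted: [2, 4, 4, 7, 7, 9]


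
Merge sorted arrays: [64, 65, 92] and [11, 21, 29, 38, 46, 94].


Take 11 from B
Take 21 from B
Take 29 from B
Take 38 from B
Take 46 from B
Take 64 from A
Take 65 from A
Take 92 from A

Merged: [11, 21, 29, 38, 46, 64, 65, 92, 94]


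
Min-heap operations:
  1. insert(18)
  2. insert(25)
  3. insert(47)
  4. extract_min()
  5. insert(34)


insert(18) -> [18]
insert(25) -> [18, 25]
insert(47) -> [18, 25, 47]
extract_min()->18, [25, 47]
insert(34) -> [25, 47, 34]

Final heap: [25, 47, 34]


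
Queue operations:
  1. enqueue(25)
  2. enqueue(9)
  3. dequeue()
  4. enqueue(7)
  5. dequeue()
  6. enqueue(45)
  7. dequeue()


enqueue(25) -> [25]
enqueue(9) -> [25, 9]
dequeue()->25, [9]
enqueue(7) -> [9, 7]
dequeue()->9, [7]
enqueue(45) -> [7, 45]
dequeue()->7, [45]

Final queue: [45]


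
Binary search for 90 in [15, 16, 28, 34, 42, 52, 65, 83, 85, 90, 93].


Step 1: lo=0, hi=10, mid=5, val=52
Step 2: lo=6, hi=10, mid=8, val=85
Step 3: lo=9, hi=10, mid=9, val=90

Found at index 9


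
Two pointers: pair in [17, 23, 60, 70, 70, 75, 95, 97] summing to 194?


lo=0(17)+hi=7(97)=114
lo=1(23)+hi=7(97)=120
lo=2(60)+hi=7(97)=157
lo=3(70)+hi=7(97)=167
lo=4(70)+hi=7(97)=167
lo=5(75)+hi=7(97)=172
lo=6(95)+hi=7(97)=192

No pair found


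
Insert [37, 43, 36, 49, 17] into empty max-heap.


Insert 37: [37]
Insert 43: [43, 37]
Insert 36: [43, 37, 36]
Insert 49: [49, 43, 36, 37]
Insert 17: [49, 43, 36, 37, 17]

Final heap: [49, 43, 36, 37, 17]


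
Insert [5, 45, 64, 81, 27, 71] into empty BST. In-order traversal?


Insert 5: root
Insert 45: R from 5
Insert 64: R from 5 -> R from 45
Insert 81: R from 5 -> R from 45 -> R from 64
Insert 27: R from 5 -> L from 45
Insert 71: R from 5 -> R from 45 -> R from 64 -> L from 81

In-order: [5, 27, 45, 64, 71, 81]


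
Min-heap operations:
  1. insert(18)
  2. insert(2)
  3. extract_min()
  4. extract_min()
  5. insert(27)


insert(18) -> [18]
insert(2) -> [2, 18]
extract_min()->2, [18]
extract_min()->18, []
insert(27) -> [27]

Final heap: [27]


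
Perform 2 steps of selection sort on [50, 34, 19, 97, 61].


Initial: [50, 34, 19, 97, 61]
Step 1: min=19 at 2
  Swap: [19, 34, 50, 97, 61]
Step 2: min=34 at 1
  Swap: [19, 34, 50, 97, 61]

After 2 steps: [19, 34, 50, 97, 61]


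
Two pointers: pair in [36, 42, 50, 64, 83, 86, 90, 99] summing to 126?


lo=0(36)+hi=7(99)=135
lo=0(36)+hi=6(90)=126

Yes: 36+90=126


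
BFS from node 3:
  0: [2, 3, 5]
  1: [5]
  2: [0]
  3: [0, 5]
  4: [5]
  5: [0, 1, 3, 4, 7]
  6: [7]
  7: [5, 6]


Visit 3, enqueue [0, 5]
Visit 0, enqueue [2]
Visit 5, enqueue [1, 4, 7]
Visit 2, enqueue []
Visit 1, enqueue []
Visit 4, enqueue []
Visit 7, enqueue [6]
Visit 6, enqueue []

BFS order: [3, 0, 5, 2, 1, 4, 7, 6]


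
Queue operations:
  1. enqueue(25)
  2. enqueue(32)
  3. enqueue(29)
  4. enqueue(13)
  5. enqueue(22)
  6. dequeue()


enqueue(25) -> [25]
enqueue(32) -> [25, 32]
enqueue(29) -> [25, 32, 29]
enqueue(13) -> [25, 32, 29, 13]
enqueue(22) -> [25, 32, 29, 13, 22]
dequeue()->25, [32, 29, 13, 22]

Final queue: [32, 29, 13, 22]


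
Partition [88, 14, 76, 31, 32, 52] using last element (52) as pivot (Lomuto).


Pivot: 52
  14 <= 52: swap -> [14, 88, 76, 31, 32, 52]
  31 <= 52: swap -> [14, 31, 76, 88, 32, 52]
  32 <= 52: swap -> [14, 31, 32, 88, 76, 52]
Place pivot at 3: [14, 31, 32, 52, 76, 88]

Partitioned: [14, 31, 32, 52, 76, 88]


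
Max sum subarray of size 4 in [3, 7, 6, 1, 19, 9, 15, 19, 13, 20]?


[0:4]: 17
[1:5]: 33
[2:6]: 35
[3:7]: 44
[4:8]: 62
[5:9]: 56
[6:10]: 67

Max: 67 at [6:10]


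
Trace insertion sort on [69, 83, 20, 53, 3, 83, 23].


Initial: [69, 83, 20, 53, 3, 83, 23]
Insert 83: [69, 83, 20, 53, 3, 83, 23]
Insert 20: [20, 69, 83, 53, 3, 83, 23]
Insert 53: [20, 53, 69, 83, 3, 83, 23]
Insert 3: [3, 20, 53, 69, 83, 83, 23]
Insert 83: [3, 20, 53, 69, 83, 83, 23]
Insert 23: [3, 20, 23, 53, 69, 83, 83]

Sorted: [3, 20, 23, 53, 69, 83, 83]


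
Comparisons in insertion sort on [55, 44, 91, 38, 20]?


Algorithm: insertion sort
Input: [55, 44, 91, 38, 20]
Sorted: [20, 38, 44, 55, 91]

9


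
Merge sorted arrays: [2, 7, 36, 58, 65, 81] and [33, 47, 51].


Take 2 from A
Take 7 from A
Take 33 from B
Take 36 from A
Take 47 from B
Take 51 from B

Merged: [2, 7, 33, 36, 47, 51, 58, 65, 81]


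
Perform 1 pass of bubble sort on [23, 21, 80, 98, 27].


Initial: [23, 21, 80, 98, 27]
Pass 1: [21, 23, 80, 27, 98] (2 swaps)

After 1 pass: [21, 23, 80, 27, 98]


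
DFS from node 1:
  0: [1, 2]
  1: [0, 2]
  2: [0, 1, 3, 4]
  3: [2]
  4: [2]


Visit 1, push [2, 0]
Visit 0, push [2]
Visit 2, push [4, 3]
Visit 3, push []
Visit 4, push []

DFS order: [1, 0, 2, 3, 4]


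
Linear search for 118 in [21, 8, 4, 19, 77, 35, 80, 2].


i=0: 21!=118
i=1: 8!=118
i=2: 4!=118
i=3: 19!=118
i=4: 77!=118
i=5: 35!=118
i=6: 80!=118
i=7: 2!=118

Not found, 8 comps


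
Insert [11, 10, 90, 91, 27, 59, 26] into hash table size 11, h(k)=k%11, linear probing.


Insert 11: h=0 -> slot 0
Insert 10: h=10 -> slot 10
Insert 90: h=2 -> slot 2
Insert 91: h=3 -> slot 3
Insert 27: h=5 -> slot 5
Insert 59: h=4 -> slot 4
Insert 26: h=4, 2 probes -> slot 6

Table: [11, None, 90, 91, 59, 27, 26, None, None, None, 10]


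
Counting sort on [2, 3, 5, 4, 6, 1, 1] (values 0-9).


Input: [2, 3, 5, 4, 6, 1, 1]
Counts: [0, 2, 1, 1, 1, 1, 1, 0, 0, 0]

Sorted: [1, 1, 2, 3, 4, 5, 6]


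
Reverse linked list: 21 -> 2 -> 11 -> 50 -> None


Step 1: curr=21, set curr.next=prev(None) | reversed so far: 21
Step 2: curr=2, set curr.next=prev(21) | reversed so far: 2 -> 21
Step 3: curr=11, set curr.next=prev(2) | reversed so far: 11 -> 2 -> 21
Step 4: curr=50, set curr.next=prev(11) | reversed so far: 50 -> 11 -> 2 -> 21

50 -> 11 -> 2 -> 21 -> None


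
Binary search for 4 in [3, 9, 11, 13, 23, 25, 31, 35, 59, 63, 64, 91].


Step 1: lo=0, hi=11, mid=5, val=25
Step 2: lo=0, hi=4, mid=2, val=11
Step 3: lo=0, hi=1, mid=0, val=3
Step 4: lo=1, hi=1, mid=1, val=9

Not found


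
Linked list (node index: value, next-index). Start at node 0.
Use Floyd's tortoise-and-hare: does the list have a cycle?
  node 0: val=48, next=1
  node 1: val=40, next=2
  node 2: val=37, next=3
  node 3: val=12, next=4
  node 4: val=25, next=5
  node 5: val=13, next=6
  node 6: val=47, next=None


Floyd's tortoise (slow, +1) and hare (fast, +2):
  init: slow=0, fast=0
  step 1: slow=1, fast=2
  step 2: slow=2, fast=4
  step 3: slow=3, fast=6
  step 4: fast -> None, no cycle

Cycle: no


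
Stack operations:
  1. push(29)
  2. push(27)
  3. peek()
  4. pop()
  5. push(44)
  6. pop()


push(29) -> [29]
push(27) -> [29, 27]
peek()->27
pop()->27, [29]
push(44) -> [29, 44]
pop()->44, [29]

Final stack: [29]


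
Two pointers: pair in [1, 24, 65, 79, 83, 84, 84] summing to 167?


lo=0(1)+hi=6(84)=85
lo=1(24)+hi=6(84)=108
lo=2(65)+hi=6(84)=149
lo=3(79)+hi=6(84)=163
lo=4(83)+hi=6(84)=167

Yes: 83+84=167


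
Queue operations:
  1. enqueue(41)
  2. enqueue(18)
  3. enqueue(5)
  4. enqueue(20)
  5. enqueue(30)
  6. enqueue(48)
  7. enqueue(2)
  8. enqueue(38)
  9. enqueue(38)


enqueue(41) -> [41]
enqueue(18) -> [41, 18]
enqueue(5) -> [41, 18, 5]
enqueue(20) -> [41, 18, 5, 20]
enqueue(30) -> [41, 18, 5, 20, 30]
enqueue(48) -> [41, 18, 5, 20, 30, 48]
enqueue(2) -> [41, 18, 5, 20, 30, 48, 2]
enqueue(38) -> [41, 18, 5, 20, 30, 48, 2, 38]
enqueue(38) -> [41, 18, 5, 20, 30, 48, 2, 38, 38]

Final queue: [41, 18, 5, 20, 30, 48, 2, 38, 38]


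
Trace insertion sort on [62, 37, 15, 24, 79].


Initial: [62, 37, 15, 24, 79]
Insert 37: [37, 62, 15, 24, 79]
Insert 15: [15, 37, 62, 24, 79]
Insert 24: [15, 24, 37, 62, 79]
Insert 79: [15, 24, 37, 62, 79]

Sorted: [15, 24, 37, 62, 79]


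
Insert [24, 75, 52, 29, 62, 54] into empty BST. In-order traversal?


Insert 24: root
Insert 75: R from 24
Insert 52: R from 24 -> L from 75
Insert 29: R from 24 -> L from 75 -> L from 52
Insert 62: R from 24 -> L from 75 -> R from 52
Insert 54: R from 24 -> L from 75 -> R from 52 -> L from 62

In-order: [24, 29, 52, 54, 62, 75]


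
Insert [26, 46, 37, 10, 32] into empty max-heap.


Insert 26: [26]
Insert 46: [46, 26]
Insert 37: [46, 26, 37]
Insert 10: [46, 26, 37, 10]
Insert 32: [46, 32, 37, 10, 26]

Final heap: [46, 32, 37, 10, 26]


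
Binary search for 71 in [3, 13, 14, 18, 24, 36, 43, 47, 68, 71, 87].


Step 1: lo=0, hi=10, mid=5, val=36
Step 2: lo=6, hi=10, mid=8, val=68
Step 3: lo=9, hi=10, mid=9, val=71

Found at index 9


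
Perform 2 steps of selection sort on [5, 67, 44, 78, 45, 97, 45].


Initial: [5, 67, 44, 78, 45, 97, 45]
Step 1: min=5 at 0
  Swap: [5, 67, 44, 78, 45, 97, 45]
Step 2: min=44 at 2
  Swap: [5, 44, 67, 78, 45, 97, 45]

After 2 steps: [5, 44, 67, 78, 45, 97, 45]


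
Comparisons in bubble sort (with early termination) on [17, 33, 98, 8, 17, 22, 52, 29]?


Algorithm: bubble sort (with early termination)
Input: [17, 33, 98, 8, 17, 22, 52, 29]
Sorted: [8, 17, 17, 22, 29, 33, 52, 98]

22


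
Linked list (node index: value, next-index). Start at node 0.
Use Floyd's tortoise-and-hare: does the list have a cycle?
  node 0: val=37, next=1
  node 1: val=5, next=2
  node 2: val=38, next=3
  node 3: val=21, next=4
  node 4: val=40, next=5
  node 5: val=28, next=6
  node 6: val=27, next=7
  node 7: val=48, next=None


Floyd's tortoise (slow, +1) and hare (fast, +2):
  init: slow=0, fast=0
  step 1: slow=1, fast=2
  step 2: slow=2, fast=4
  step 3: slow=3, fast=6
  step 4: fast 6->7->None, no cycle

Cycle: no


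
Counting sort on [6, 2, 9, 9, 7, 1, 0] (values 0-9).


Input: [6, 2, 9, 9, 7, 1, 0]
Counts: [1, 1, 1, 0, 0, 0, 1, 1, 0, 2]

Sorted: [0, 1, 2, 6, 7, 9, 9]


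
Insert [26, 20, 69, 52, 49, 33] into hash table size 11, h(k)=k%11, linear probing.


Insert 26: h=4 -> slot 4
Insert 20: h=9 -> slot 9
Insert 69: h=3 -> slot 3
Insert 52: h=8 -> slot 8
Insert 49: h=5 -> slot 5
Insert 33: h=0 -> slot 0

Table: [33, None, None, 69, 26, 49, None, None, 52, 20, None]


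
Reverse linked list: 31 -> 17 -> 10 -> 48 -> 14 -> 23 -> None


Step 1: curr=31, set curr.next=prev(None) | reversed so far: 31
Step 2: curr=17, set curr.next=prev(31) | reversed so far: 17 -> 31
Step 3: curr=10, set curr.next=prev(17) | reversed so far: 10 -> 17 -> 31
Step 4: curr=48, set curr.next=prev(10) | reversed so far: 48 -> 10 -> 17 -> 31
Step 5: curr=14, set curr.next=prev(48) | reversed so far: 14 -> 48 -> 10 -> 17 -> 31
Step 6: curr=23, set curr.next=prev(14) | reversed so far: 23 -> 14 -> 48 -> 10 -> 17 -> 31

23 -> 14 -> 48 -> 10 -> 17 -> 31 -> None


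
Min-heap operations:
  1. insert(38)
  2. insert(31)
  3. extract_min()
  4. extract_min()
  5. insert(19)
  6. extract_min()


insert(38) -> [38]
insert(31) -> [31, 38]
extract_min()->31, [38]
extract_min()->38, []
insert(19) -> [19]
extract_min()->19, []

Final heap: []


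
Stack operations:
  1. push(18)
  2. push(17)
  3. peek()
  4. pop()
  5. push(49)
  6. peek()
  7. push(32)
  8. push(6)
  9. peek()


push(18) -> [18]
push(17) -> [18, 17]
peek()->17
pop()->17, [18]
push(49) -> [18, 49]
peek()->49
push(32) -> [18, 49, 32]
push(6) -> [18, 49, 32, 6]
peek()->6

Final stack: [18, 49, 32, 6]


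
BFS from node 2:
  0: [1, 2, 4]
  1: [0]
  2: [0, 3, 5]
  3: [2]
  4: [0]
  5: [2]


Visit 2, enqueue [0, 3, 5]
Visit 0, enqueue [1, 4]
Visit 3, enqueue []
Visit 5, enqueue []
Visit 1, enqueue []
Visit 4, enqueue []

BFS order: [2, 0, 3, 5, 1, 4]


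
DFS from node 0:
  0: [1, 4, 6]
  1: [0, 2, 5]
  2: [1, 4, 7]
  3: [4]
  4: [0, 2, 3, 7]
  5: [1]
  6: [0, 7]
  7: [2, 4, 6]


Visit 0, push [6, 4, 1]
Visit 1, push [5, 2]
Visit 2, push [7, 4]
Visit 4, push [7, 3]
Visit 3, push []
Visit 7, push [6]
Visit 6, push []
Visit 5, push []

DFS order: [0, 1, 2, 4, 3, 7, 6, 5]


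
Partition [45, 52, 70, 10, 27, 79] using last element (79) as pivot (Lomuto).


Pivot: 79
  45 <= 79: advance i (no swap)
  52 <= 79: advance i (no swap)
  70 <= 79: advance i (no swap)
  10 <= 79: advance i (no swap)
  27 <= 79: advance i (no swap)
Place pivot at 5: [45, 52, 70, 10, 27, 79]

Partitioned: [45, 52, 70, 10, 27, 79]


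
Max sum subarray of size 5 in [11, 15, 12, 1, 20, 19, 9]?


[0:5]: 59
[1:6]: 67
[2:7]: 61

Max: 67 at [1:6]


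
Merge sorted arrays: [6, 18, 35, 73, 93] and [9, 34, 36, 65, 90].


Take 6 from A
Take 9 from B
Take 18 from A
Take 34 from B
Take 35 from A
Take 36 from B
Take 65 from B
Take 73 from A
Take 90 from B

Merged: [6, 9, 18, 34, 35, 36, 65, 73, 90, 93]


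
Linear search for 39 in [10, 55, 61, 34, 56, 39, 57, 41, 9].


i=0: 10!=39
i=1: 55!=39
i=2: 61!=39
i=3: 34!=39
i=4: 56!=39
i=5: 39==39 found!

Found at 5, 6 comps


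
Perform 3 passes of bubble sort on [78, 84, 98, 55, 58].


Initial: [78, 84, 98, 55, 58]
Pass 1: [78, 84, 55, 58, 98] (2 swaps)
Pass 2: [78, 55, 58, 84, 98] (2 swaps)
Pass 3: [55, 58, 78, 84, 98] (2 swaps)

After 3 passes: [55, 58, 78, 84, 98]


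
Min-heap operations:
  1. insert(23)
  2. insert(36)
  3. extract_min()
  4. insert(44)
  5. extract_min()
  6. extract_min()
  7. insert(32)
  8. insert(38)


insert(23) -> [23]
insert(36) -> [23, 36]
extract_min()->23, [36]
insert(44) -> [36, 44]
extract_min()->36, [44]
extract_min()->44, []
insert(32) -> [32]
insert(38) -> [32, 38]

Final heap: [32, 38]
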